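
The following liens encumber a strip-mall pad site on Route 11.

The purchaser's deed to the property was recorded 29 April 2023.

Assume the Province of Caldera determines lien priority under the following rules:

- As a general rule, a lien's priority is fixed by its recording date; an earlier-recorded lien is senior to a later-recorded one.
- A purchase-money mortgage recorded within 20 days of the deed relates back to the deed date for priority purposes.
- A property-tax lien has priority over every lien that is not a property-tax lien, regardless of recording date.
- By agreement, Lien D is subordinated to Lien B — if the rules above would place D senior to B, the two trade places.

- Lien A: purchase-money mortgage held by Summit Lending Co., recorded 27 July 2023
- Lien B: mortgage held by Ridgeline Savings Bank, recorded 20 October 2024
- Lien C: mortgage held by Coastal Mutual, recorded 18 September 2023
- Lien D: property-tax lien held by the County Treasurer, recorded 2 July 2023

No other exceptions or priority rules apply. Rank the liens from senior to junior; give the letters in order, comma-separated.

First, effective dates: A was recorded 89 days after the deed, outside the 20-day window, so it keeps its recording date.
D is a property-tax lien, so it outranks all other liens regardless of date.
Among the remaining liens, by effective date: A (27 July 2023), C (18 September 2023), B (20 October 2024).
D would otherwise be senior to B, so under the subordination agreement D and B exchange positions.

B, A, C, D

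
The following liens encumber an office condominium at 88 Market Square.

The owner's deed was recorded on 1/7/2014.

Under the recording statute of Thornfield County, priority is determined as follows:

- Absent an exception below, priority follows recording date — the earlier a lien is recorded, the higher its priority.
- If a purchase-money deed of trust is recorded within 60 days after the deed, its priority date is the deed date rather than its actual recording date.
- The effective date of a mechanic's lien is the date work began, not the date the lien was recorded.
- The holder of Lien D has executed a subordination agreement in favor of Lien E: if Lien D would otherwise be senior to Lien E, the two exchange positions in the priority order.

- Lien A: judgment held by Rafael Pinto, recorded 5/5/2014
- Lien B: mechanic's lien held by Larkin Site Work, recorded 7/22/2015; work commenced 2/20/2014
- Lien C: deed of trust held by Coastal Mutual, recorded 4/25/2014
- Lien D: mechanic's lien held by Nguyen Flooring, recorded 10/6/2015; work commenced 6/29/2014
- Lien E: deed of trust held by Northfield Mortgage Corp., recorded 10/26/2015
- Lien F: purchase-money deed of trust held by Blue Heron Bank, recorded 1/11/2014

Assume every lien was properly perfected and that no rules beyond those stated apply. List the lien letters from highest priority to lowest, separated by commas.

F, B, C, A, E, D

Adjusting effective dates: B's effective date is 2/20/2014, when work began; D's effective date is 6/29/2014, when work began; F was recorded within the 60-day window, so its effective date is the deed date 1/7/2014.
By effective date: F (1/7/2014), B (2/20/2014), C (4/25/2014), A (5/5/2014), D (6/29/2014), E (10/26/2015).
D is senior to E before the subordination, so the two trade places.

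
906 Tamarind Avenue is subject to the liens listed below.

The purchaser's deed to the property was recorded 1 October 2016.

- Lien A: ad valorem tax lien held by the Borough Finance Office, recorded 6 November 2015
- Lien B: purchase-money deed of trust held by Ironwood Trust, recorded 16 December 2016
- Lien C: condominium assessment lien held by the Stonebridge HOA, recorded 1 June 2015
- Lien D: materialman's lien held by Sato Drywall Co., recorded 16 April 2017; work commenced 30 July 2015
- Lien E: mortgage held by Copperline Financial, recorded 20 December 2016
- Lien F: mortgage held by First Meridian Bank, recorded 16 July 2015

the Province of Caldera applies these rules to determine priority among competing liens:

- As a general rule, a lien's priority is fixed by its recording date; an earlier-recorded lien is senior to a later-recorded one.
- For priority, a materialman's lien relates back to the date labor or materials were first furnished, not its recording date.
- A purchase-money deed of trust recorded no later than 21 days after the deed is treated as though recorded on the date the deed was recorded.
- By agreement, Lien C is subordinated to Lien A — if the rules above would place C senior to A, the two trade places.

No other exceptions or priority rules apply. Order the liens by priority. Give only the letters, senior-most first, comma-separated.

First, effective dates: B missed the 21-day window (76 days after the deed), so its recording date stands; D's effective date is 30 July 2015, when work began.
Ordering by effective date: C (1 June 2015), F (16 July 2015), D (30 July 2015), A (6 November 2015), B (16 December 2016), E (20 December 2016).
The subordination applies — C was senior to A — so C and A swap.

A, F, D, C, B, E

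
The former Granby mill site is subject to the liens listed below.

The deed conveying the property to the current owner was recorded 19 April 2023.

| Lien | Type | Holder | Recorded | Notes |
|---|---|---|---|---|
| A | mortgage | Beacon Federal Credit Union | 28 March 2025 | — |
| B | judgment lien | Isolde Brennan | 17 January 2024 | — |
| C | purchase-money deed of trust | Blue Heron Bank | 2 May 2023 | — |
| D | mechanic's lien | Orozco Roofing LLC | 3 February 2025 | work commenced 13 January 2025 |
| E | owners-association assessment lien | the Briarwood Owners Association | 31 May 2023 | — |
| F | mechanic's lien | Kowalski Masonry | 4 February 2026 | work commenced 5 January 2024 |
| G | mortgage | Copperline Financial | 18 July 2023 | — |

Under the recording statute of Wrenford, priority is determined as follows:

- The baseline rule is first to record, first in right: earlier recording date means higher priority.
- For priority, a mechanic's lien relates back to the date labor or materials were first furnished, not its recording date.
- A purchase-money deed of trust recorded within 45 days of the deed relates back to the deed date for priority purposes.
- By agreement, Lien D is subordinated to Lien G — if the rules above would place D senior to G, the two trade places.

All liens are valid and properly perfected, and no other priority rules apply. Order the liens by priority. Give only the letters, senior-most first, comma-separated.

Effective dates: C was recorded within the 45-day window, so its effective date is the deed date 19 April 2023; D relates back to 13 January 2025 (work commenced); F is treated as recorded 5 January 2024, the work-commencement date.
Ordering by effective date: C (19 April 2023), E (31 May 2023), G (18 July 2023), F (5 January 2024), B (17 January 2024), D (13 January 2025), A (28 March 2025).
Since D is not senior to G, the subordination leaves the order unchanged.

C, E, G, F, B, D, A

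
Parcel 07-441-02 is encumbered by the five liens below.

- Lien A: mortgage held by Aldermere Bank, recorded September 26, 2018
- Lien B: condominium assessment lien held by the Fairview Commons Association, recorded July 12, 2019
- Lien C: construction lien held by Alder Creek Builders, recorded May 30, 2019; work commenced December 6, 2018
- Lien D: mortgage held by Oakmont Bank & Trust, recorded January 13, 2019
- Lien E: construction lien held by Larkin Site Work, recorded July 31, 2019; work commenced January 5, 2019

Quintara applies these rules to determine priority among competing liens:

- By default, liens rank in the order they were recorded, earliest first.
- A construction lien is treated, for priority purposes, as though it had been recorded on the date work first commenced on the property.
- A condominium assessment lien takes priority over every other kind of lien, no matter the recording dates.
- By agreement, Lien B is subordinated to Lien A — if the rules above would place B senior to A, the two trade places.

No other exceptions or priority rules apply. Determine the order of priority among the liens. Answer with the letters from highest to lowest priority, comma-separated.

A, B, C, E, D

Adjusting effective dates: C's effective date is December 6, 2018, when work began; E is treated as recorded January 5, 2019, the work-commencement date.
B is a condominium assessment lien and takes priority over every other lien.
Remaining liens by effective date: A (September 26, 2018), C (December 6, 2018), E (January 5, 2019), D (January 13, 2019).
B is senior to A before the subordination, so the two trade places.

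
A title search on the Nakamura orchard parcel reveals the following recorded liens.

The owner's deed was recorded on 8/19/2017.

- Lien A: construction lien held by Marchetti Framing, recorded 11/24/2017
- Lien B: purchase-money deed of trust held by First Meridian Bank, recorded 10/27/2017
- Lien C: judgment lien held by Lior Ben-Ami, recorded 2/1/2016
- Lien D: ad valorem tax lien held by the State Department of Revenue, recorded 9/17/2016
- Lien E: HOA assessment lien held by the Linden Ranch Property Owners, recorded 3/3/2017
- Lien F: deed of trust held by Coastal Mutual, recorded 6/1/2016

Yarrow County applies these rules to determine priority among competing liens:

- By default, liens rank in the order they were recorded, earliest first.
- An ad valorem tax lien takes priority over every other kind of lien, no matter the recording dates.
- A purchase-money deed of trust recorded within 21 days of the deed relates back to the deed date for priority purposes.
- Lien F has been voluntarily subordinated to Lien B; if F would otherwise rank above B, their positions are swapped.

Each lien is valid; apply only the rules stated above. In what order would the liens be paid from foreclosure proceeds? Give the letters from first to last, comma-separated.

First, effective dates: B missed the 21-day window (69 days after the deed), so its recording date stands.
As an ad valorem tax lien, D is senior to every other lien.
Among the remaining liens, by effective date: C (2/1/2016), F (6/1/2016), E (3/3/2017), B (10/27/2017), A (11/24/2017).
F is senior to B before the subordination, so the two trade places.

D, C, B, E, F, A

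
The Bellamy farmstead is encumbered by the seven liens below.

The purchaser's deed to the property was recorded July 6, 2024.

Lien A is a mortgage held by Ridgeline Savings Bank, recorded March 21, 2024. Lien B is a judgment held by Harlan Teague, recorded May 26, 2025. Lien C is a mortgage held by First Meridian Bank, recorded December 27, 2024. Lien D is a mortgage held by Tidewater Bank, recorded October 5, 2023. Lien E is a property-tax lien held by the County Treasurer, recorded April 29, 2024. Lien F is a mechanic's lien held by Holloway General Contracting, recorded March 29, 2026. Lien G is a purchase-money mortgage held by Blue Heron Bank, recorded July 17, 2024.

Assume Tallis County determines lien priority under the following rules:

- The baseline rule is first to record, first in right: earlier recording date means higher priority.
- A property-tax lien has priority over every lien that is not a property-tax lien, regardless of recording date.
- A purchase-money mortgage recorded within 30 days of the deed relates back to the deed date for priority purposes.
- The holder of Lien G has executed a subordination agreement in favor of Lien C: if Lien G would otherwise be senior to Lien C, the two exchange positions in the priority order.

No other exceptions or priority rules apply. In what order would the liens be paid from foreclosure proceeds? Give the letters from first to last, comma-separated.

E, D, A, C, G, B, F

Adjusting effective dates: G's effective date is the deed date, July 6, 2024.
As a property-tax lien, E is senior to every other lien.
Among the remaining liens, by effective date: D (October 5, 2023), A (March 21, 2024), G (July 6, 2024), C (December 27, 2024), B (May 26, 2025), F (March 29, 2026).
G would otherwise be senior to C, so under the subordination agreement G and C exchange positions.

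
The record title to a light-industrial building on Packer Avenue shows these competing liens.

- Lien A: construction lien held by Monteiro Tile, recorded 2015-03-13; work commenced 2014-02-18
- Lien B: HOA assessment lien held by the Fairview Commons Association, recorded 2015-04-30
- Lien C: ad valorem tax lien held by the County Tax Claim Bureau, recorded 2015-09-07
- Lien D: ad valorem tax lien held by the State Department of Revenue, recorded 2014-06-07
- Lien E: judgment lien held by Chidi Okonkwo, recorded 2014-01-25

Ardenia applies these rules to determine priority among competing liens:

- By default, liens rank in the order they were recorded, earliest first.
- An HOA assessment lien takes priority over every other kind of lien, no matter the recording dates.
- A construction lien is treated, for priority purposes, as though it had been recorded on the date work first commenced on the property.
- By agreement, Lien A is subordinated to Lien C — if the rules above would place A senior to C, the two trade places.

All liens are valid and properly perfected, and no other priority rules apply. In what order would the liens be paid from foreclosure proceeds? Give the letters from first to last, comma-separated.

Effective dates: A relates back to 2014-02-18 (work commenced).
B, as an HOA assessment lien, has superpriority and ranks first.
Remaining liens by effective date: E (2014-01-25), A (2014-02-18), D (2014-06-07), C (2015-09-07).
A would otherwise be senior to C, so under the subordination agreement A and C exchange positions.

B, E, C, D, A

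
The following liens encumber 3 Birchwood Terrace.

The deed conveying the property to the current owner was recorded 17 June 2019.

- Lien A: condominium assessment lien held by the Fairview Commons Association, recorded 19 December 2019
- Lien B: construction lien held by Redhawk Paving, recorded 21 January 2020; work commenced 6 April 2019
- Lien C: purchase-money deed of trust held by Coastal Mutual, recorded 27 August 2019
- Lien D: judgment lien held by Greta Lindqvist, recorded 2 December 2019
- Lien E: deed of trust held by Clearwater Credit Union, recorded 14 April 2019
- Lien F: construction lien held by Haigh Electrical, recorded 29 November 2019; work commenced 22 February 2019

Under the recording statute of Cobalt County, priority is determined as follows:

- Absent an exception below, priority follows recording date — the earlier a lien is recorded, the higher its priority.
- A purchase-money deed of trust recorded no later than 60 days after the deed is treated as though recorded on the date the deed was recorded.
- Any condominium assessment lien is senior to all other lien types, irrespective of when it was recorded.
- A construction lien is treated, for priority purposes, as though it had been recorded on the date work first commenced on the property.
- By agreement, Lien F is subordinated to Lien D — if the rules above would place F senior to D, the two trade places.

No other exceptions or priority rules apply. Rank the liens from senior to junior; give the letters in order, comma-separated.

First, effective dates: B is treated as recorded 6 April 2019, the work-commencement date; C missed the 60-day window (71 days after the deed), so its recording date stands; F's effective date is 22 February 2019, when work began.
A is a condominium assessment lien and takes priority over every other lien.
Remaining liens by effective date: F (22 February 2019), B (6 April 2019), E (14 April 2019), C (27 August 2019), D (2 December 2019).
The subordination applies — F was senior to D — so F and D swap.

A, D, B, E, C, F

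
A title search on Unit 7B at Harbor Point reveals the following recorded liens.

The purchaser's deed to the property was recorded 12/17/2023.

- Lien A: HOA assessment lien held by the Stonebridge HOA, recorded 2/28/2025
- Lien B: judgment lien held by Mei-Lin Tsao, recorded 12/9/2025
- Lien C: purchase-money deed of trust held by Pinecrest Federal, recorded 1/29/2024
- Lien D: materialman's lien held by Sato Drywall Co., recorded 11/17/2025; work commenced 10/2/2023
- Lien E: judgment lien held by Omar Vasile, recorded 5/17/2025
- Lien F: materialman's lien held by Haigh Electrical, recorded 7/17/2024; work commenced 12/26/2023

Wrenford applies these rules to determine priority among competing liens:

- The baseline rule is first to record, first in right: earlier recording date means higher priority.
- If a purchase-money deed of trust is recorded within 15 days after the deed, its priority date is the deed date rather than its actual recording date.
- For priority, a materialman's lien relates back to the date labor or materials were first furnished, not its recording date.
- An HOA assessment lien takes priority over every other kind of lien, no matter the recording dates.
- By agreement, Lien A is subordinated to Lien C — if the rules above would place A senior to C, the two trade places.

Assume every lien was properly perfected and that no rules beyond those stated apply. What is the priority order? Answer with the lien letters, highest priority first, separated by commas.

C, D, F, A, E, B

Adjusting effective dates: C was recorded 43 days after the deed, outside the 15-day window, so it keeps its recording date; D is treated as recorded 10/2/2023, the work-commencement date; F is treated as recorded 12/26/2023, the work-commencement date.
A is an HOA assessment lien and takes priority over every other lien.
The other liens, earliest effective date first: D (10/2/2023), F (12/26/2023), C (1/29/2024), E (5/17/2025), B (12/9/2025).
Because A would otherwise rank above C, the subordination swaps them.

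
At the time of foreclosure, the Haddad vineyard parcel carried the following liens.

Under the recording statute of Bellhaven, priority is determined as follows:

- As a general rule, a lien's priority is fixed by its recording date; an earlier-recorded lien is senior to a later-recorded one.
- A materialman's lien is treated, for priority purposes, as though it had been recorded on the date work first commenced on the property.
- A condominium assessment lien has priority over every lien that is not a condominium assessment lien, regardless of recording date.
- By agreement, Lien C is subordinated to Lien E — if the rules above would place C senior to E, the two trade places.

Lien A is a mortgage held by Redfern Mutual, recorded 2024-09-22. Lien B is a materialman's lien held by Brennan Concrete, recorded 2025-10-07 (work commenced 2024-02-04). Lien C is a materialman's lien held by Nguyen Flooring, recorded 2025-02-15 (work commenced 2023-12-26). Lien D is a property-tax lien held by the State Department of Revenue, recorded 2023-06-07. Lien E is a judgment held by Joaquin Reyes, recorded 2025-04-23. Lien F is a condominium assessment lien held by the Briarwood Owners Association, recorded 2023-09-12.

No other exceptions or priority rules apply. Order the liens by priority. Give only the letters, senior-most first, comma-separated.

F, D, E, B, A, C

First, effective dates: B's effective date is 2024-02-04, when work began; C relates back to 2023-12-26 (work commenced).
F is a condominium assessment lien and takes priority over every other lien.
Ordering the rest by effective date: D (2023-06-07), C (2023-12-26), B (2024-02-04), A (2024-09-22), E (2025-04-23).
C would otherwise be senior to E, so under the subordination agreement C and E exchange positions.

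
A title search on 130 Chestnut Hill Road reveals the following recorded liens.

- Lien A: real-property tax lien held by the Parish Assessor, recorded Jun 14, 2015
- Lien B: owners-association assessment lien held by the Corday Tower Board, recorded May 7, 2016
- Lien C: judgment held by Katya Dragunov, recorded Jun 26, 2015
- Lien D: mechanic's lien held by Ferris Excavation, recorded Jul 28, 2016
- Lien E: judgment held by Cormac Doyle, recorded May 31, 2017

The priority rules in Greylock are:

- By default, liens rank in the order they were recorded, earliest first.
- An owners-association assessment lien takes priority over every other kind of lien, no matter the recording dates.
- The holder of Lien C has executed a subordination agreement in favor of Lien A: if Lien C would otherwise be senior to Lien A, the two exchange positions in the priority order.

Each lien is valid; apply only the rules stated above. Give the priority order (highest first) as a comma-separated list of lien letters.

B is an owners-association assessment lien, so it outranks all other liens regardless of date.
The other liens, earliest effective date first: A (Jun 14, 2015), C (Jun 26, 2015), D (Jul 28, 2016), E (May 31, 2017).
C is already junior to A, so the subordination agreement changes nothing.

B, A, C, D, E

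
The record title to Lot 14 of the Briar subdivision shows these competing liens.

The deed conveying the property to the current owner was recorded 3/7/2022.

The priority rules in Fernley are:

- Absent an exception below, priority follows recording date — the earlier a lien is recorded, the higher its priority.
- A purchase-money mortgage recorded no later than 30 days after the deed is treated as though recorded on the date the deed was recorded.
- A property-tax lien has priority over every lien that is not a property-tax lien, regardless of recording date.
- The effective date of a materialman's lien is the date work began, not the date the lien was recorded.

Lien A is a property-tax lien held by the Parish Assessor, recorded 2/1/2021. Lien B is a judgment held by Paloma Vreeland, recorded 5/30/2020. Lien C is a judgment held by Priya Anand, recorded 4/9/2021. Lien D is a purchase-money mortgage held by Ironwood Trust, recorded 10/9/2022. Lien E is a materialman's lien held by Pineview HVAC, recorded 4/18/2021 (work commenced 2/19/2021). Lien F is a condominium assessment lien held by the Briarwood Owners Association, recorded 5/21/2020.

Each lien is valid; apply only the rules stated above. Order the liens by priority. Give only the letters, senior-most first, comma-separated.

A, F, B, E, C, D

Adjusting effective dates: D was recorded 216 days after the deed — beyond 30 days — so no relation-back applies; E's effective date is 2/19/2021, when work began.
A is a property-tax lien and takes priority over every other lien.
The other liens, earliest effective date first: F (5/21/2020), B (5/30/2020), E (2/19/2021), C (4/9/2021), D (10/9/2022).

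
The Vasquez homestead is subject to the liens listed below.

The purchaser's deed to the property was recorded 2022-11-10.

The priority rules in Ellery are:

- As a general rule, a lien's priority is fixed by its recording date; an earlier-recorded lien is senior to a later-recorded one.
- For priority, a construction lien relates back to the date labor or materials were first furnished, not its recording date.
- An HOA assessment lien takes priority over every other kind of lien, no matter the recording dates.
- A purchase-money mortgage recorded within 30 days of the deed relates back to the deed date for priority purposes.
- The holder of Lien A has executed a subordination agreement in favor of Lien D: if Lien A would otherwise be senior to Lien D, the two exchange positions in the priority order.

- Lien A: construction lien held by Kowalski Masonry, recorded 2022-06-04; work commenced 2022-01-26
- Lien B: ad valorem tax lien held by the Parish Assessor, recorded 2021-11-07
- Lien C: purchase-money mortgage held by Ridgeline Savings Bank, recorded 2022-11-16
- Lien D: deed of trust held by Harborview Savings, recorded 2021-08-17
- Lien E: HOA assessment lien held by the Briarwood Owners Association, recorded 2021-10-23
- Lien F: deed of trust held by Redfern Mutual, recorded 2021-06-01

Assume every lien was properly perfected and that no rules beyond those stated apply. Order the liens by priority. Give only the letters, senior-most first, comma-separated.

E, F, D, B, A, C

Effective dates: A relates back to 2022-01-26 (work commenced); C was recorded within the 30-day window, so its effective date is the deed date 2022-11-10.
E is an HOA assessment lien and takes priority over every other lien.
Among the remaining liens, by effective date: F (2021-06-01), D (2021-08-17), B (2021-11-07), A (2022-01-26), C (2022-11-10).
A is already junior to D, so the subordination agreement changes nothing.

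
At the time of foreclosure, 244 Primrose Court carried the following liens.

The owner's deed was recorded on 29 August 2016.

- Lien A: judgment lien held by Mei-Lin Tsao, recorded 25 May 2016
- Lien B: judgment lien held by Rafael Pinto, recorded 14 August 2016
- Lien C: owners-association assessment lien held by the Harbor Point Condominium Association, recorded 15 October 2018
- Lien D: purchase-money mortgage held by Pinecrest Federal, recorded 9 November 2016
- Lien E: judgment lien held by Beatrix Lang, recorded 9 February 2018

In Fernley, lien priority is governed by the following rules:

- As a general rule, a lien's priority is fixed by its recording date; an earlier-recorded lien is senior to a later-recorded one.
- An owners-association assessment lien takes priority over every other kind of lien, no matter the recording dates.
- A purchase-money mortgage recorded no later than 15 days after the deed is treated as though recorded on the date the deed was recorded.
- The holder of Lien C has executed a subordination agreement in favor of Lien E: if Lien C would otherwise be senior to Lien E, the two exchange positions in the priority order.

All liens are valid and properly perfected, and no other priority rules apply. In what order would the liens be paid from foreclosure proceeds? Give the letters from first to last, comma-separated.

E, A, B, D, C

First, effective dates: D missed the 15-day window (72 days after the deed), so its recording date stands.
C is an owners-association assessment lien, so it outranks all other liens regardless of date.
Among the remaining liens, by effective date: A (25 May 2016), B (14 August 2016), D (9 November 2016), E (9 February 2018).
C is senior to E before the subordination, so the two trade places.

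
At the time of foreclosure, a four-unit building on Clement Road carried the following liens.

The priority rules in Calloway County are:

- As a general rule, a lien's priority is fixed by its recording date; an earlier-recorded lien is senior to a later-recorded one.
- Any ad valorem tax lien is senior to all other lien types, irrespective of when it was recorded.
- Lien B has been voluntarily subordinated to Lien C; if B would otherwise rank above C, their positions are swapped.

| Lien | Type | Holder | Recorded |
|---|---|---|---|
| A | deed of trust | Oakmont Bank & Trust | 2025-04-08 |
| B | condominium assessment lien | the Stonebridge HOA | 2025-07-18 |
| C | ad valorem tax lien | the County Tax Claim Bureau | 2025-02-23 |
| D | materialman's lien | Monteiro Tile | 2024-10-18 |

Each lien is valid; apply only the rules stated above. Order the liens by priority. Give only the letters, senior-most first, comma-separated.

C, D, A, B

C is an ad valorem tax lien, so it outranks all other liens regardless of date.
Among the remaining liens, by effective date: D (2024-10-18), A (2025-04-08), B (2025-07-18).
B already ranks below C; the subordination has no effect.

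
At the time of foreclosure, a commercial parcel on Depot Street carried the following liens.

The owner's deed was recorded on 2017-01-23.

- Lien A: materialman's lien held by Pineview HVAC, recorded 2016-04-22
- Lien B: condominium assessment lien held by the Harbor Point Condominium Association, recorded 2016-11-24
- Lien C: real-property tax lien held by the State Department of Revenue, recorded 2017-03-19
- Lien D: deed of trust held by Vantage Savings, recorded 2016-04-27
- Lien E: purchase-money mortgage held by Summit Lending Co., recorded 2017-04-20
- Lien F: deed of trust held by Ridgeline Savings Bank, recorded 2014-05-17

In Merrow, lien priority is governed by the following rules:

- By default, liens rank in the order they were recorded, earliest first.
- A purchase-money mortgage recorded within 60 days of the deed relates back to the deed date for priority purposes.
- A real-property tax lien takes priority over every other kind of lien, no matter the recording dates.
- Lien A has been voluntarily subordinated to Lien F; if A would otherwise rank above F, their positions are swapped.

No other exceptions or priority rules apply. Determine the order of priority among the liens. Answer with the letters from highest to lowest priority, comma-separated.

Effective dates after the stated exceptions: E missed the 60-day window (87 days after the deed), so its recording date stands.
As a real-property tax lien, C is senior to every other lien.
Ordering the rest by effective date: F (2014-05-17), A (2016-04-22), D (2016-04-27), B (2016-11-24), E (2017-04-20).
Since A is not senior to F, the subordination leaves the order unchanged.

C, F, A, D, B, E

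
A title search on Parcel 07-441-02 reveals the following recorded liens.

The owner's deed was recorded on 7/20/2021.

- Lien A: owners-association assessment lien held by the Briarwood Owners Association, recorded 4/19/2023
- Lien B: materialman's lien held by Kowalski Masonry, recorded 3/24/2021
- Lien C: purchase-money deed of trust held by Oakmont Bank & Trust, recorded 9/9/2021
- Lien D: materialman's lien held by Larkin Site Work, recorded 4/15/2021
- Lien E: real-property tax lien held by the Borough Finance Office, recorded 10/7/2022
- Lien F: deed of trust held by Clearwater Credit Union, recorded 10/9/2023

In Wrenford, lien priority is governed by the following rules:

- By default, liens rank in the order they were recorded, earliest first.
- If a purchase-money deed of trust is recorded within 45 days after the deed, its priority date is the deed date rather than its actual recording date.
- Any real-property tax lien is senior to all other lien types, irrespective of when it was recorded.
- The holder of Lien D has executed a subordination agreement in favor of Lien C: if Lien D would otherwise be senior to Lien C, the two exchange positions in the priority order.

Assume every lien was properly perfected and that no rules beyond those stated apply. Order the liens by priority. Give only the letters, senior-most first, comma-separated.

E, B, C, D, A, F

Adjusting effective dates: C was recorded 51 days after the deed — beyond 45 days — so no relation-back applies.
E is a real-property tax lien, so it outranks all other liens regardless of date.
Remaining liens by effective date: B (3/24/2021), D (4/15/2021), C (9/9/2021), A (4/19/2023), F (10/9/2023).
D is senior to C before the subordination, so the two trade places.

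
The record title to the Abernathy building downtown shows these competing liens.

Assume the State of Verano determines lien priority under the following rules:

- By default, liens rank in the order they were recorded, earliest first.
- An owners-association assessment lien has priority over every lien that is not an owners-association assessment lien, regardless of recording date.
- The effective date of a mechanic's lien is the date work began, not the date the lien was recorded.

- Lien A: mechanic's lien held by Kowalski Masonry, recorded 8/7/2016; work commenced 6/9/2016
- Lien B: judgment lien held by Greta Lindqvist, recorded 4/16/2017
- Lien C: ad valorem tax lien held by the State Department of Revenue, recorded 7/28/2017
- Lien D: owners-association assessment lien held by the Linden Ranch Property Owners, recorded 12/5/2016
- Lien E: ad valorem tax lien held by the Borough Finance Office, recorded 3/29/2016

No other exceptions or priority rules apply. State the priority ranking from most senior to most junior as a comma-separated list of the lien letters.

D, E, A, B, C

Adjusting effective dates: A's effective date is 6/9/2016, when work began.
D is an owners-association assessment lien, so it outranks all other liens regardless of date.
Among the remaining liens, by effective date: E (3/29/2016), A (6/9/2016), B (4/16/2017), C (7/28/2017).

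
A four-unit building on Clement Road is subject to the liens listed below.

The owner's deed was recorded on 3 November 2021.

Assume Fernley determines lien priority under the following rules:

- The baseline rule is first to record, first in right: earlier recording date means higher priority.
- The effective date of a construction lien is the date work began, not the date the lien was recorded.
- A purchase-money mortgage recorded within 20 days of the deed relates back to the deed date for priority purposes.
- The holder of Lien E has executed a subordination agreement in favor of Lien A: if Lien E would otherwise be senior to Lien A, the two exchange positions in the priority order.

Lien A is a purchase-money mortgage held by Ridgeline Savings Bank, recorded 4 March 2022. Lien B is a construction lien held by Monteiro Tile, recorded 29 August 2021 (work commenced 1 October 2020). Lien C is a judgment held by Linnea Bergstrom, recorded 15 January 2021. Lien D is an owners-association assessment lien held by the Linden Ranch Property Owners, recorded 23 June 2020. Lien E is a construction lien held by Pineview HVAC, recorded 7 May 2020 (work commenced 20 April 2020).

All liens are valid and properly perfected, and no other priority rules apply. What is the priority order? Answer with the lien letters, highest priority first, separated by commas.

A, D, B, C, E

First, effective dates: A missed the 20-day window (121 days after the deed), so its recording date stands; B is treated as recorded 1 October 2020, the work-commencement date; E is treated as recorded 20 April 2020, the work-commencement date.
By effective date: E (20 April 2020), D (23 June 2020), B (1 October 2020), C (15 January 2021), A (4 March 2022).
Because E would otherwise rank above A, the subordination swaps them.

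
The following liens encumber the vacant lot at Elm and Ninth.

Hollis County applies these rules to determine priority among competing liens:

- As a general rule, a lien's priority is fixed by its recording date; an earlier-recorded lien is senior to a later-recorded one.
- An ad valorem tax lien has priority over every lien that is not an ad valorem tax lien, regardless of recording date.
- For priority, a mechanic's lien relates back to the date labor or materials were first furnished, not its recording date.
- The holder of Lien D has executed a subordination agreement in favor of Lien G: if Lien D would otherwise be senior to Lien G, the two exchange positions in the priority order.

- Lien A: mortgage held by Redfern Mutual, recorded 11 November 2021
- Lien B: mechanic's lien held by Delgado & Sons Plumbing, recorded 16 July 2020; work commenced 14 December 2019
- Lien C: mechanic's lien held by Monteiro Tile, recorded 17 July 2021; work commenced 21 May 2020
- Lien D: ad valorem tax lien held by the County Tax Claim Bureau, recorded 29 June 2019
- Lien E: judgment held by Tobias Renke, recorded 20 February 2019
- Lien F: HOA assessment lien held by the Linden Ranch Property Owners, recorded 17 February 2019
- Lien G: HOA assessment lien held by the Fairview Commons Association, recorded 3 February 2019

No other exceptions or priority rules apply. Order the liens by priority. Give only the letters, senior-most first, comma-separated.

Effective dates: B's effective date is 14 December 2019, when work began; C's effective date is 21 May 2020, when work began.
D is an ad valorem tax lien and takes priority over every other lien.
Among the remaining liens, by effective date: G (3 February 2019), F (17 February 2019), E (20 February 2019), B (14 December 2019), C (21 May 2020), A (11 November 2021).
D is senior to G before the subordination, so the two trade places.

G, D, F, E, B, C, A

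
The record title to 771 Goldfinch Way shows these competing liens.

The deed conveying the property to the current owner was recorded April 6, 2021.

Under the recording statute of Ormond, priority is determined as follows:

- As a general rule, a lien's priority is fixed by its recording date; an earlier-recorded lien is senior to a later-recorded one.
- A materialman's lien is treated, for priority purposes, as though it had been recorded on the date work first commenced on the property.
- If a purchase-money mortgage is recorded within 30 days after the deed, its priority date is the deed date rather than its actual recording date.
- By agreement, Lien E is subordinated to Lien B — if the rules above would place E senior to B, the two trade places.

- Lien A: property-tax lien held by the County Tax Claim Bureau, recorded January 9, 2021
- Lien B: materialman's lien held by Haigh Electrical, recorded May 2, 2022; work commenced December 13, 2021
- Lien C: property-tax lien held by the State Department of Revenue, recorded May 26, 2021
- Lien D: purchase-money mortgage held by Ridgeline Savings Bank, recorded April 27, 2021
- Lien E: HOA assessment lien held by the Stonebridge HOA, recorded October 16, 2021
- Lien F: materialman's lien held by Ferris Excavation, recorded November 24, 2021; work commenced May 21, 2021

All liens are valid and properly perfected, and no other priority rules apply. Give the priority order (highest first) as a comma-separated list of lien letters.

Effective dates after the stated exceptions: B is treated as recorded December 13, 2021, the work-commencement date; D relates back to the deed date April 6, 2021; F relates back to May 21, 2021 (work commenced).
By effective date: A (January 9, 2021), D (April 6, 2021), F (May 21, 2021), C (May 26, 2021), E (October 16, 2021), B (December 13, 2021).
The subordination applies — E was senior to B — so E and B swap.

A, D, F, C, B, E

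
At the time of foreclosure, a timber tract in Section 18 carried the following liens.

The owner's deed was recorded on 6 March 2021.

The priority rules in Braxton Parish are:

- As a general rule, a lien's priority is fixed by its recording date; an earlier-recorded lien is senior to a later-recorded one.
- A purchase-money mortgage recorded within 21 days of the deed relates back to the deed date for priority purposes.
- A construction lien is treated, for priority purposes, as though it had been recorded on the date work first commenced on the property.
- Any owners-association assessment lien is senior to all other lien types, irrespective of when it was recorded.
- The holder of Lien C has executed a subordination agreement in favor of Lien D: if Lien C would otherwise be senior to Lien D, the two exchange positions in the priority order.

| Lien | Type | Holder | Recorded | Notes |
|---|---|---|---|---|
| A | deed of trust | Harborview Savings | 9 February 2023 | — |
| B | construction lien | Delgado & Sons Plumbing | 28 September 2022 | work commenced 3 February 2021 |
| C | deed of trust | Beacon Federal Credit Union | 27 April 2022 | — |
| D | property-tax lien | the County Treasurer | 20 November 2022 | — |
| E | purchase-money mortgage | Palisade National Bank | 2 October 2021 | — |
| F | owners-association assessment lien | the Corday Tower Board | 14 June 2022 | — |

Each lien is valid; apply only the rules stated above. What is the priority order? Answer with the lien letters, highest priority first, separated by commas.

Effective dates after the stated exceptions: B relates back to 3 February 2021 (work commenced); E missed the 21-day window (210 days after the deed), so its recording date stands.
F is an owners-association assessment lien and takes priority over every other lien.
The other liens, earliest effective date first: B (3 February 2021), E (2 October 2021), C (27 April 2022), D (20 November 2022), A (9 February 2023).
The subordination applies — C was senior to D — so C and D swap.

F, B, E, D, C, A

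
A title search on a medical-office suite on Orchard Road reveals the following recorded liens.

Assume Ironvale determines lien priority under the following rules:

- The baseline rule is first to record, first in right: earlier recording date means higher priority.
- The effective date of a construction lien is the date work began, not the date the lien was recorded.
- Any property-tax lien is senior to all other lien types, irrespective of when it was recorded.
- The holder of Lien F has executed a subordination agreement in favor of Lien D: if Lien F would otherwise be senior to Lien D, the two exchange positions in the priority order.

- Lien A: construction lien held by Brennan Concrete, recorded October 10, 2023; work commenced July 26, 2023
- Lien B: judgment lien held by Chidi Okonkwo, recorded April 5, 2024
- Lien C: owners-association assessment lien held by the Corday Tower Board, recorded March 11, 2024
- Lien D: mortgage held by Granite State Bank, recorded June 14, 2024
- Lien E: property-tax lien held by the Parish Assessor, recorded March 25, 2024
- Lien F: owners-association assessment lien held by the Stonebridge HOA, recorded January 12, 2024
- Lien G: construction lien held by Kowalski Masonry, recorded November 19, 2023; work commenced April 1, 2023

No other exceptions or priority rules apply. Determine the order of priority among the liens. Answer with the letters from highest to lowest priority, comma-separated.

E, G, A, D, C, B, F

Effective dates: A is treated as recorded July 26, 2023, the work-commencement date; G's effective date is April 1, 2023, when work began.
E is a property-tax lien, so it outranks all other liens regardless of date.
Ordering the rest by effective date: G (April 1, 2023), A (July 26, 2023), F (January 12, 2024), C (March 11, 2024), B (April 5, 2024), D (June 14, 2024).
Because F would otherwise rank above D, the subordination swaps them.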